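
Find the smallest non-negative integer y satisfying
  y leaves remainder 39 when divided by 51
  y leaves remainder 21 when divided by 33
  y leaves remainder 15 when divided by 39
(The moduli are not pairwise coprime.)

gcd(51, 33) = 3 and 3 | (21 − 39), so the pair is consistent; merging gives y ≡ 549 (mod 561), where 561 = lcm(51, 33).
gcd(561, 39) = 3 and 3 | (15 − 549), so the pair is consistent; merging gives y ≡ 3915 (mod 7293), where 7293 = lcm(561, 39).
The solution is unique modulo lcm(51, 33, 39) = 7293.

3915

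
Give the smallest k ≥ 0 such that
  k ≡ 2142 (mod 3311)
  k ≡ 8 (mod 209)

Combine the congruences pairwise.
gcd(3311, 209) = 11 and 11 | (8 − 2142), so the pair is consistent; merging gives k ≡ 48496 (mod 62909), where 62909 = lcm(3311, 209).
The solution is unique modulo lcm(3311, 209) = 62909.

48496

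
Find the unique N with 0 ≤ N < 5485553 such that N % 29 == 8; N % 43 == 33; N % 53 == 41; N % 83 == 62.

1526017

The moduli are pairwise coprime; M = 29·43·53·83 = 5485553.
M/29 = 189157; 189157 ≡ 19 (mod 29); 19·26 ≡ 1, so inverse 26.
M/43 = 127571; 127571 ≡ 33 (mod 43); 33·30 ≡ 1, so inverse 30.
M/53 = 103501; 103501 ≡ 45 (mod 53); 45·33 ≡ 1, so inverse 33.
M/83 = 66091; 66091 ≡ 23 (mod 83); 23·65 ≡ 1, so inverse 65.
N ≡ 8·189157·26 + 33·127571·30 + 41·103501·33 + 62·66091·65 = 572023529.
572023529 mod 5485553 = 1526017.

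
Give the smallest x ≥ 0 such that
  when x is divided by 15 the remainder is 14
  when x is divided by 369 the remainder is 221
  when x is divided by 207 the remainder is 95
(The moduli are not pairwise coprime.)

4649

Combine the congruences pairwise.
gcd(15, 369) = 3 and 3 | (221 − 14), so the pair is consistent; merging gives x ≡ 959 (mod 1845), where 1845 = lcm(15, 369).
gcd(1845, 207) = 9 and 9 | (95 − 959), so the pair is consistent; merging gives x ≡ 4649 (mod 42435), where 42435 = lcm(1845, 207).
The solution is unique modulo lcm(15, 369, 207) = 42435.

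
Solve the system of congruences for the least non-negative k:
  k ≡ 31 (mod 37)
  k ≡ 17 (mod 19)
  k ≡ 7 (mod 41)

The moduli are pairwise coprime; N = 37·19·41 = 28823.
N/37 = 779; 779 ≡ 2 (mod 37); 2·19 ≡ 1, so inverse 19.
N/19 = 1517; 1517 ≡ 16 (mod 19); 16·6 ≡ 1, so inverse 6.
N/41 = 703; 703 ≡ 6 (mod 41); 6·7 ≡ 1, so inverse 7.
k ≡ 31·779·19 + 17·1517·6 + 7·703·7 = 648012.
648012 mod 28823 = 13906.

13906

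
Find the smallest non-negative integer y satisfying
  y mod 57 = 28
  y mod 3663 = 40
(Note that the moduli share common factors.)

Combine the congruences pairwise.
gcd(57, 3663) = 3 and 3 | (40 − 28), so the pair is consistent; merging gives y ≡ 11029 (mod 69597), where 69597 = lcm(57, 3663).
The solution is unique modulo lcm(57, 3663) = 69597.

11029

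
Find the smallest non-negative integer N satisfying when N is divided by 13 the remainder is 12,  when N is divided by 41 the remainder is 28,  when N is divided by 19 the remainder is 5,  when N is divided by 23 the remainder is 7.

172392

The moduli are pairwise coprime; M = 13·41·19·23 = 232921.
M/13 = 17917; 17917 ≡ 3 (mod 13); 3·9 ≡ 1, so inverse 9.
M/41 = 5681; 5681 ≡ 23 (mod 41); 23·25 ≡ 1, so inverse 25.
M/19 = 12259; 12259 ≡ 4 (mod 19); 4·5 ≡ 1, so inverse 5.
M/23 = 10127; 10127 ≡ 7 (mod 23); 7·10 ≡ 1, so inverse 10.
N ≡ 12·17917·9 + 28·5681·25 + 5·12259·5 + 7·10127·10 = 6927101.
6927101 mod 232921 = 172392.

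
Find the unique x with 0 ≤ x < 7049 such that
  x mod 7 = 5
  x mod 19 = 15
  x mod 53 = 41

From x ≡ 5 (mod 7) write x = 5 + 7t. Substituting into x ≡ 15 (mod 19) gives 7t ≡ 10 (mod 19), and since 7⁻¹ ≡ 11 (mod 19), t ≡ 15. Hence x ≡ 5 + 7·15 = 110 (mod 133).
From x ≡ 110 (mod 133) write x = 110 + 133t. Substituting into x ≡ 41 (mod 53) gives 133t ≡ 37 (mod 53), and since 27⁻¹ ≡ 2 (mod 53), t ≡ 21. Hence x ≡ 110 + 133·21 = 2903 (mod 7049).

2903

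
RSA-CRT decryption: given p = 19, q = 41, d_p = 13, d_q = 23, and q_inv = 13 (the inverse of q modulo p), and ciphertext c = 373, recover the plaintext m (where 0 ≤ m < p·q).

m₁ = c^(d_p) mod p: c ≡ 12 (mod 19), and 12^13 mod 19 = 12.
m₂ = c^(d_q) mod q: c ≡ 4 (mod 41), and 4^23 mod 41 = 23.
h = q_inv·(m₁ − m₂) mod p = 13·(12 − 23) mod 19 = 9.
m = m₂ + h·q = 23 + 9·41 = 392.

392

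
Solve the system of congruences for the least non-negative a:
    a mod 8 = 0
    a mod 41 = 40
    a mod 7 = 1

1352

From a ≡ 0 (mod 8) write a = 0 + 8t. Substituting into a ≡ 40 (mod 41) gives 8t ≡ 40 (mod 41), and since 8⁻¹ ≡ 36 (mod 41), t ≡ 5. Hence a ≡ 0 + 8·5 = 40 (mod 328).
From a ≡ 40 (mod 328) write a = 40 + 328t. Substituting into a ≡ 1 (mod 7) gives 328t ≡ 3 (mod 7), and since 6⁻¹ ≡ 6 (mod 7), t ≡ 4. Hence a ≡ 40 + 328·4 = 1352 (mod 2296).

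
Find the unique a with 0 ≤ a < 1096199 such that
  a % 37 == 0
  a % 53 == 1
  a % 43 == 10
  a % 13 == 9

Combine the congruences pairwise.
From a ≡ 0 (mod 37) write a = 0 + 37t. Substituting into a ≡ 1 (mod 53) gives 37t ≡ 1 (mod 53), and since 37⁻¹ ≡ 43 (mod 53), t ≡ 43. Hence a ≡ 0 + 37·43 = 1591 (mod 1961).
From a ≡ 1591 (mod 1961) write a = 1591 + 1961t. Substituting into a ≡ 10 (mod 43) gives 1961t ≡ 10 (mod 43), and since 26⁻¹ ≡ 5 (mod 43), t ≡ 7. Hence a ≡ 1591 + 1961·7 = 15318 (mod 84323).
From a ≡ 15318 (mod 84323) write a = 15318 + 84323t. Substituting into a ≡ 9 (mod 13) gives 84323t ≡ 5 (mod 13), and since 5⁻¹ ≡ 8 (mod 13), t ≡ 1. Hence a ≡ 15318 + 84323·1 = 99641 (mod 1096199).

99641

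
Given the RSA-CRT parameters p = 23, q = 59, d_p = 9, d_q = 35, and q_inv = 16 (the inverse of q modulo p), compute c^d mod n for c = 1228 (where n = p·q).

m₁ = c^(d_p) mod p: c ≡ 9 (mod 23), and 9^9 mod 23 = 2.
m₂ = c^(d_q) mod q: c ≡ 48 (mod 59), and 48^35 mod 59 = 27.
h = q_inv·(m₁ − m₂) mod p = 16·(2 − 27) mod 23 = 14.
m = m₂ + h·q = 27 + 14·59 = 853.

853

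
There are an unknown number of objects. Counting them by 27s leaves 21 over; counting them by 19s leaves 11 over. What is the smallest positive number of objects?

Combine the congruences pairwise.
From N ≡ 21 (mod 27) write N = 21 + 27t. Substituting into N ≡ 11 (mod 19) gives 27t ≡ 9 (mod 19), and since 8⁻¹ ≡ 12 (mod 19), t ≡ 13. Hence N ≡ 21 + 27·13 = 372 (mod 513).

372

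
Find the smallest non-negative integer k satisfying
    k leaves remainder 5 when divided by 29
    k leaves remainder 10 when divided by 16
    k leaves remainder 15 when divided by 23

Combine the congruences pairwise.
From k ≡ 5 (mod 29) write k = 5 + 29t. Substituting into k ≡ 10 (mod 16) gives 29t ≡ 5 (mod 16), and since 13⁻¹ ≡ 5 (mod 16), t ≡ 9. Hence k ≡ 5 + 29·9 = 266 (mod 464).
From k ≡ 266 (mod 464) write k = 266 + 464t. Substituting into k ≡ 15 (mod 23) gives 464t ≡ 2 (mod 23), and since 4⁻¹ ≡ 6 (mod 23), t ≡ 12. Hence k ≡ 266 + 464·12 = 5834 (mod 10672).

5834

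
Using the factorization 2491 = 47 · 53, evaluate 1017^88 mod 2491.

1340

Mod 47: 1017 ≡ 30; by Fermat, exponent reduces to 88 mod 46 = 42; 30^42 ≡ 24 (mod 47).
Mod 53: 1017 ≡ 10; by Fermat, exponent reduces to 88 mod 52 = 36; 10^36 ≡ 15 (mod 53).
Combine by CRT: x ≡ 24 (mod 47), x ≡ 15 (mod 53) ⇒ x ≡ 1340 (mod 2491).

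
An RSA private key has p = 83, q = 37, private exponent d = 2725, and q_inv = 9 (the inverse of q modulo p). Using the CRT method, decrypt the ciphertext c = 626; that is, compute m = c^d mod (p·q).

1217

d_p = d mod (p−1) = 2725 mod 82 = 19; d_q = d mod (q−1) = 25.
m₁ = c^(d_p) mod p: c ≡ 45 (mod 83), and 45^19 mod 83 = 55.
m₂ = c^(d_q) mod q: c ≡ 34 (mod 37), and 34^25 mod 37 = 33.
h = q_inv·(m₁ − m₂) mod p = 9·(55 − 33) mod 83 = 32.
m = m₂ + h·q = 33 + 32·37 = 1217.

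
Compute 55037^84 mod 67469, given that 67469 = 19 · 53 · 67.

56817

Mod 19: 55037 ≡ 13; by Fermat, exponent reduces to 84 mod 18 = 12; 13^12 ≡ 7 (mod 19).
Mod 53: 55037 ≡ 23; by Fermat, exponent reduces to 84 mod 52 = 32; 23^32 ≡ 1 (mod 53).
Mod 67: 55037 ≡ 30; by Fermat, exponent reduces to 84 mod 66 = 18; 30^18 ≡ 1 (mod 67).
Combine by CRT: x ≡ 7 (mod 19), x ≡ 1 (mod 53), x ≡ 1 (mod 67) ⇒ x ≡ 56817 (mod 67469).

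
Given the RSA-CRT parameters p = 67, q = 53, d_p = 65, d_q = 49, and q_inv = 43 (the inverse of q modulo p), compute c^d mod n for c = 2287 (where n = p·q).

1958

m₁ = c^(d_p) mod p: c ≡ 9 (mod 67), and 9^65 mod 67 = 15.
m₂ = c^(d_q) mod q: c ≡ 8 (mod 53), and 8^49 mod 53 = 50.
h = q_inv·(m₁ − m₂) mod p = 43·(15 − 50) mod 67 = 36.
m = m₂ + h·q = 50 + 36·53 = 1958.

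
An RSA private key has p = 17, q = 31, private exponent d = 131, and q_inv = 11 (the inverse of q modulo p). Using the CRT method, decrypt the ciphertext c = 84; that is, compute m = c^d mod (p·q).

203

d_p = d mod (p−1) = 131 mod 16 = 3; d_q = d mod (q−1) = 11.
m₁ = c^(d_p) mod p: c ≡ 16 (mod 17), and 16^3 mod 17 = 16.
m₂ = c^(d_q) mod q: c ≡ 22 (mod 31), and 22^11 mod 31 = 17.
h = q_inv·(m₁ − m₂) mod p = 11·(16 − 17) mod 17 = 6.
m = m₂ + h·q = 17 + 6·31 = 203.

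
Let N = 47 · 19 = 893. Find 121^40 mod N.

102

Mod 47: 121 ≡ 27; 27^40 ≡ 8 (mod 47).
Mod 19: 121 ≡ 7; by Fermat, exponent reduces to 40 mod 18 = 4; 7^4 ≡ 7 (mod 19).
Combine by CRT: x ≡ 8 (mod 47), x ≡ 7 (mod 19) ⇒ x ≡ 102 (mod 893).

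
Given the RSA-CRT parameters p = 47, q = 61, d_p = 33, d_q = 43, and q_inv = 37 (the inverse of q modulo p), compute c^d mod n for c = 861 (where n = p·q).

m₁ = c^(d_p) mod p: c ≡ 15 (mod 47), and 15^33 mod 47 = 31.
m₂ = c^(d_q) mod q: c ≡ 7 (mod 61), and 7^43 mod 61 = 6.
h = q_inv·(m₁ − m₂) mod p = 37·(31 − 6) mod 47 = 32.
m = m₂ + h·q = 6 + 32·61 = 1958.

1958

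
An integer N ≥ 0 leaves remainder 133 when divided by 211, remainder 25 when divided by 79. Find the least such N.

From N ≡ 133 (mod 211) write N = 133 + 211t. Substituting into N ≡ 25 (mod 79) gives 211t ≡ 50 (mod 79), and since 53⁻¹ ≡ 3 (mod 79), t ≡ 71. Hence N ≡ 133 + 211·71 = 15114 (mod 16669).

15114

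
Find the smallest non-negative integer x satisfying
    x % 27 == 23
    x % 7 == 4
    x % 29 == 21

3182

The moduli are pairwise coprime; N = 27·7·29 = 5481.
N/27 = 203; 203 ≡ 14 (mod 27); 14·2 ≡ 1, so inverse 2.
N/7 = 783; 783 ≡ 6 (mod 7); 6·6 ≡ 1, so inverse 6.
N/29 = 189; 189 ≡ 15 (mod 29); 15·2 ≡ 1, so inverse 2.
x ≡ 23·203·2 + 4·783·6 + 21·189·2 = 36068.
36068 mod 5481 = 3182.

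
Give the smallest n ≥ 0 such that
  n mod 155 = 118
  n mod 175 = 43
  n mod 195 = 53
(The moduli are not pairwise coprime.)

10193

gcd(155, 175) = 5 and 5 | (43 − 118), so the pair is consistent; merging gives n ≡ 4768 (mod 5425), where 5425 = lcm(155, 175).
gcd(5425, 195) = 5 and 5 | (53 − 4768), so the pair is consistent; merging gives n ≡ 10193 (mod 211575), where 211575 = lcm(5425, 195).
The solution is unique modulo lcm(155, 175, 195) = 211575.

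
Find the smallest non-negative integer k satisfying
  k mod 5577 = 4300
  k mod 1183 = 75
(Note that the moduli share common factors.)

Combine the congruences pairwise.
gcd(5577, 1183) = 169 and 169 | (75 − 4300), so the pair is consistent; merging gives k ≡ 15454 (mod 39039), where 39039 = lcm(5577, 1183).
The solution is unique modulo lcm(5577, 1183) = 39039.

15454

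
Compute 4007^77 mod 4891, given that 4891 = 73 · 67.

3513

Mod 73: 4007 ≡ 65; by Fermat, exponent reduces to 77 mod 72 = 5; 65^5 ≡ 9 (mod 73).
Mod 67: 4007 ≡ 54; by Fermat, exponent reduces to 77 mod 66 = 11; 54^11 ≡ 29 (mod 67).
Combine by CRT: x ≡ 9 (mod 73), x ≡ 29 (mod 67) ⇒ x ≡ 3513 (mod 4891).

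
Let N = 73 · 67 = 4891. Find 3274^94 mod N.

Mod 73: 3274 ≡ 62; by Fermat, exponent reduces to 94 mod 72 = 22; 62^22 ≡ 61 (mod 73).
Mod 67: 3274 ≡ 58; by Fermat, exponent reduces to 94 mod 66 = 28; 58^28 ≡ 64 (mod 67).
Combine by CRT: x ≡ 61 (mod 73), x ≡ 64 (mod 67) ⇒ x ≡ 2543 (mod 4891).

2543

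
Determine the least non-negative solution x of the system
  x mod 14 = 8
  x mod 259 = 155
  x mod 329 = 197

Combine the congruences pairwise.
gcd(14, 259) = 7 and 7 | (155 − 8), so the pair is consistent; merging gives x ≡ 414 (mod 518), where 518 = lcm(14, 259).
gcd(518, 329) = 7 and 7 | (197 − 414), so the pair is consistent; merging gives x ≡ 9738 (mod 24346), where 24346 = lcm(518, 329).
The solution is unique modulo lcm(14, 259, 329) = 24346.

9738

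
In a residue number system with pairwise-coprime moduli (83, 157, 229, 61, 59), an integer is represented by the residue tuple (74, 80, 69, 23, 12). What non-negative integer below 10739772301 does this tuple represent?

8576504863

The moduli are pairwise coprime; N = 83·157·229·61·59 = 10739772301.
N/83 = 129394847; 129394847 ≡ 5 (mod 83); 5·50 ≡ 1, so inverse 50.
N/157 = 68406193; 68406193 ≡ 37 (mod 157); 37·17 ≡ 1, so inverse 17.
N/229 = 46898569; 46898569 ≡ 56 (mod 229); 56·45 ≡ 1, so inverse 45.
N/61 = 176061841; 176061841 ≡ 42 (mod 61); 42·16 ≡ 1, so inverse 16.
N/59 = 182030039; 182030039 ≡ 53 (mod 59); 53·49 ≡ 1, so inverse 49.
x ≡ 74·129394847·50 + 80·68406193·17 + 69·46898569·45 + 23·176061841·16 + 12·182030039·49 = 889237833545.
889237833545 mod 10739772301 = 8576504863.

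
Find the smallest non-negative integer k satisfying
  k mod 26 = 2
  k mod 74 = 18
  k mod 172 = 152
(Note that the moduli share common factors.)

Combine the congruences pairwise.
gcd(26, 74) = 2 and 2 | (18 − 2), so the pair is consistent; merging gives k ≡ 314 (mod 962), where 962 = lcm(26, 74).
gcd(962, 172) = 2 and 2 | (152 − 314), so the pair is consistent; merging gives k ≡ 47452 (mod 82732), where 82732 = lcm(962, 172).
The solution is unique modulo lcm(26, 74, 172) = 82732.

47452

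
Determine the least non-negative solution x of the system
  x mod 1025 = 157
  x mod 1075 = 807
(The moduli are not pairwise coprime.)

Combine the congruences pairwise.
gcd(1025, 1075) = 25 and 25 | (807 − 157), so the pair is consistent; merging gives x ≡ 30907 (mod 44075), where 44075 = lcm(1025, 1075).
The solution is unique modulo lcm(1025, 1075) = 44075.

30907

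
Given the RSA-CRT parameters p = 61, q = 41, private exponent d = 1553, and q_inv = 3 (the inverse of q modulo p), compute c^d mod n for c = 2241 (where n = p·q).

2200

d_p = d mod (p−1) = 1553 mod 60 = 53; d_q = d mod (q−1) = 33.
m₁ = c^(d_p) mod p: c ≡ 45 (mod 61), and 45^53 mod 61 = 4.
m₂ = c^(d_q) mod q: c ≡ 27 (mod 41), and 27^33 mod 41 = 27.
h = q_inv·(m₁ − m₂) mod p = 3·(4 − 27) mod 61 = 53.
m = m₂ + h·q = 27 + 53·41 = 2200.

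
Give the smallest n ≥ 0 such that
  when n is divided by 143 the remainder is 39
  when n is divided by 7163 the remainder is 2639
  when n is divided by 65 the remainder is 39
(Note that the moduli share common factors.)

Combine the congruences pairwise.
gcd(143, 7163) = 13 and 13 | (2639 − 39), so the pair is consistent; merging gives n ≡ 67106 (mod 78793), where 78793 = lcm(143, 7163).
gcd(78793, 65) = 13 and 13 | (39 − 67106), so the pair is consistent; merging gives n ≡ 145899 (mod 393965), where 393965 = lcm(78793, 65).
The solution is unique modulo lcm(143, 7163, 65) = 393965.

145899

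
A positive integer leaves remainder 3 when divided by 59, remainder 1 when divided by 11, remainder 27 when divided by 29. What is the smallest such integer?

4841

From n ≡ 3 (mod 59) write n = 3 + 59t. Substituting into n ≡ 1 (mod 11) gives 59t ≡ 9 (mod 11), and since 4⁻¹ ≡ 3 (mod 11), t ≡ 5. Hence n ≡ 3 + 59·5 = 298 (mod 649).
From n ≡ 298 (mod 649) write n = 298 + 649t. Substituting into n ≡ 27 (mod 29) gives 649t ≡ 19 (mod 29), and since 11⁻¹ ≡ 8 (mod 29), t ≡ 7. Hence n ≡ 298 + 649·7 = 4841 (mod 18821).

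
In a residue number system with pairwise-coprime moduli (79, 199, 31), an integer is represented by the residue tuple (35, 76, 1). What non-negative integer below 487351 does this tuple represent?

The moduli are pairwise coprime; N = 79·199·31 = 487351.
N/79 = 6169; 6169 ≡ 7 (mod 79); 7·34 ≡ 1, so inverse 34.
N/199 = 2449; 2449 ≡ 61 (mod 199); 61·62 ≡ 1, so inverse 62.
N/31 = 15721; 15721 ≡ 4 (mod 31); 4·8 ≡ 1, so inverse 8.
x ≡ 35·6169·34 + 76·2449·62 + 1·15721·8 = 19006566.
19006566 mod 487351 = 487228.

487228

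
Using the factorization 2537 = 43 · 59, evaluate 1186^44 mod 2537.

Mod 43: 1186 ≡ 25; by Fermat, exponent reduces to 44 mod 42 = 2; 25^2 ≡ 23 (mod 43).
Mod 59: 1186 ≡ 6; 6^44 ≡ 17 (mod 59).
Combine by CRT: x ≡ 23 (mod 43), x ≡ 17 (mod 59) ⇒ x ≡ 2259 (mod 2537).

2259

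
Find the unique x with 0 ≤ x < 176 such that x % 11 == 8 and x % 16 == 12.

140

From x ≡ 8 (mod 11) write x = 8 + 11t. Substituting into x ≡ 12 (mod 16) gives 11t ≡ 4 (mod 16), and since 11⁻¹ ≡ 3 (mod 16), t ≡ 12. Hence x ≡ 8 + 11·12 = 140 (mod 176).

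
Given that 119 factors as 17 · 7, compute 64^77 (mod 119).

64

Mod 17: 64 ≡ 13; by Fermat, exponent reduces to 77 mod 16 = 13; 13^13 ≡ 13 (mod 17).
Mod 7: 64 ≡ 1; by Fermat, exponent reduces to 77 mod 6 = 5; 1^5 ≡ 1 (mod 7).
Combine by CRT: x ≡ 13 (mod 17), x ≡ 1 (mod 7) ⇒ x ≡ 64 (mod 119).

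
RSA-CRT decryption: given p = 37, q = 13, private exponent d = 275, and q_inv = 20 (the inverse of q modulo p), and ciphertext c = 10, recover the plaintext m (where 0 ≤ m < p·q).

433

d_p = d mod (p−1) = 275 mod 36 = 23; d_q = d mod (q−1) = 11.
m₁ = c^(d_p) mod p: c ≡ 10 (mod 37), and 10^23 mod 37 = 26.
m₂ = c^(d_q) mod q: c ≡ 10 (mod 13), and 10^11 mod 13 = 4.
h = q_inv·(m₁ − m₂) mod p = 20·(26 − 4) mod 37 = 33.
m = m₂ + h·q = 4 + 33·13 = 433.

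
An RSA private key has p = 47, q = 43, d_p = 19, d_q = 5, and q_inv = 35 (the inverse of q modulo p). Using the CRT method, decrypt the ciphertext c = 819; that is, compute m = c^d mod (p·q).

419

m₁ = c^(d_p) mod p: c ≡ 20 (mod 47), and 20^19 mod 47 = 43.
m₂ = c^(d_q) mod q: c ≡ 2 (mod 43), and 2^5 mod 43 = 32.
h = q_inv·(m₁ − m₂) mod p = 35·(43 − 32) mod 47 = 9.
m = m₂ + h·q = 32 + 9·43 = 419.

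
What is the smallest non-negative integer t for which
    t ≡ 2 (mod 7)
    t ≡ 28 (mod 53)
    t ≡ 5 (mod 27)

8402

The moduli are pairwise coprime; N = 7·53·27 = 10017.
N/7 = 1431; 1431 ≡ 3 (mod 7); 3·5 ≡ 1, so inverse 5.
N/53 = 189; 189 ≡ 30 (mod 53); 30·23 ≡ 1, so inverse 23.
N/27 = 371; 371 ≡ 20 (mod 27); 20·23 ≡ 1, so inverse 23.
t ≡ 2·1431·5 + 28·189·23 + 5·371·23 = 178691.
178691 mod 10017 = 8402.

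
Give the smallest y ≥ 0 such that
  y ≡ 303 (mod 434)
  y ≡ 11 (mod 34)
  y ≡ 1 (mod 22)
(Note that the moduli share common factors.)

gcd(434, 34) = 2 and 2 | (11 − 303), so the pair is consistent; merging gives y ≡ 5077 (mod 7378), where 7378 = lcm(434, 34).
gcd(7378, 22) = 2 and 2 | (1 − 5077), so the pair is consistent; merging gives y ≡ 71479 (mod 81158), where 81158 = lcm(7378, 22).
The solution is unique modulo lcm(434, 34, 22) = 81158.

71479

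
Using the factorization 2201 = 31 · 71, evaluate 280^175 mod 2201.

993

Mod 31: 280 ≡ 1; by Fermat, exponent reduces to 175 mod 30 = 25; 1^25 ≡ 1 (mod 31).
Mod 71: 280 ≡ 67; by Fermat, exponent reduces to 175 mod 70 = 35; 67^35 ≡ 70 (mod 71).
Combine by CRT: x ≡ 1 (mod 31), x ≡ 70 (mod 71) ⇒ x ≡ 993 (mod 2201).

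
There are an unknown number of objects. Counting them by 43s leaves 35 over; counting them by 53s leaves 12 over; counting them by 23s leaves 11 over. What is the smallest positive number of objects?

The moduli are pairwise coprime; M = 43·53·23 = 52417.
M/43 = 1219; 1219 ≡ 15 (mod 43); 15·23 ≡ 1, so inverse 23.
M/53 = 989; 989 ≡ 35 (mod 53); 35·50 ≡ 1, so inverse 50.
M/23 = 2279; 2279 ≡ 2 (mod 23); 2·12 ≡ 1, so inverse 12.
N ≡ 35·1219·23 + 12·989·50 + 11·2279·12 = 1875523.
1875523 mod 52417 = 40928.

40928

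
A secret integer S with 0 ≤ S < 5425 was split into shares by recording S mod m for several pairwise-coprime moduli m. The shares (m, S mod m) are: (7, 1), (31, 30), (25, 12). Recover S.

The moduli are pairwise coprime; N = 7·31·25 = 5425.
N/7 = 775; 775 ≡ 5 (mod 7); 5·3 ≡ 1, so inverse 3.
N/31 = 175; 175 ≡ 20 (mod 31); 20·14 ≡ 1, so inverse 14.
N/25 = 217; 217 ≡ 17 (mod 25); 17·3 ≡ 1, so inverse 3.
S ≡ 1·775·3 + 30·175·14 + 12·217·3 = 83637.
83637 mod 5425 = 2262.

2262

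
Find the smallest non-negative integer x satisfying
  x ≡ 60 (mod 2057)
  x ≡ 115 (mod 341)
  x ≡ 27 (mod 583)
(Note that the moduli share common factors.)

gcd(2057, 341) = 11 and 11 | (115 − 60), so the pair is consistent; merging gives x ≡ 10345 (mod 63767), where 63767 = lcm(2057, 341).
gcd(63767, 583) = 11 and 11 | (27 − 10345), so the pair is consistent; merging gives x ≡ 1413219 (mod 3379651), where 3379651 = lcm(63767, 583).
The solution is unique modulo lcm(2057, 341, 583) = 3379651.

1413219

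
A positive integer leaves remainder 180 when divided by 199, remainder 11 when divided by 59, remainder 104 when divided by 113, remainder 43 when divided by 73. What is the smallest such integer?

9873366

Combine the congruences pairwise.
From m ≡ 180 (mod 199) write m = 180 + 199t. Substituting into m ≡ 11 (mod 59) gives 199t ≡ 8 (mod 59), and since 22⁻¹ ≡ 51 (mod 59), t ≡ 54. Hence m ≡ 180 + 199·54 = 10926 (mod 11741).
From m ≡ 10926 (mod 11741) write m = 10926 + 11741t. Substituting into m ≡ 104 (mod 113) gives 11741t ≡ 26 (mod 113), and since 102⁻¹ ≡ 41 (mod 113), t ≡ 49. Hence m ≡ 10926 + 11741·49 = 586235 (mod 1326733).
From m ≡ 586235 (mod 1326733) write m = 586235 + 1326733t. Substituting into m ≡ 43 (mod 73) gives 1326733t ≡ 71 (mod 73), and since 31⁻¹ ≡ 33 (mod 73), t ≡ 7. Hence m ≡ 586235 + 1326733·7 = 9873366 (mod 96851509).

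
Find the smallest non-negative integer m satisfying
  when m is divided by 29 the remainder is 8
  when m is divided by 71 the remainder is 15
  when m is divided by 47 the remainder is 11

16132

The moduli are pairwise coprime; N = 29·71·47 = 96773.
N/29 = 3337; 3337 ≡ 2 (mod 29); 2·15 ≡ 1, so inverse 15.
N/71 = 1363; 1363 ≡ 14 (mod 71); 14·66 ≡ 1, so inverse 66.
N/47 = 2059; 2059 ≡ 38 (mod 47); 38·26 ≡ 1, so inverse 26.
m ≡ 8·3337·15 + 15·1363·66 + 11·2059·26 = 2338684.
2338684 mod 96773 = 16132.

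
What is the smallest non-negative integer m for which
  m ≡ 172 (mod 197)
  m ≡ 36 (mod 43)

From m ≡ 172 (mod 197) write m = 172 + 197t. Substituting into m ≡ 36 (mod 43) gives 197t ≡ 36 (mod 43), and since 25⁻¹ ≡ 31 (mod 43), t ≡ 41. Hence m ≡ 172 + 197·41 = 8249 (mod 8471).

8249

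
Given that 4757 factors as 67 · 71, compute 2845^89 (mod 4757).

3110

Mod 67: 2845 ≡ 31; by Fermat, exponent reduces to 89 mod 66 = 23; 31^23 ≡ 28 (mod 67).
Mod 71: 2845 ≡ 5; by Fermat, exponent reduces to 89 mod 70 = 19; 5^19 ≡ 57 (mod 71).
Combine by CRT: x ≡ 28 (mod 67), x ≡ 57 (mod 71) ⇒ x ≡ 3110 (mod 4757).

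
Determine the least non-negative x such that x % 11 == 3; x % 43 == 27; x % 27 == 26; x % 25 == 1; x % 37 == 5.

6175601

From x ≡ 3 (mod 11) write x = 3 + 11t. Substituting into x ≡ 27 (mod 43) gives 11t ≡ 24 (mod 43), and since 11⁻¹ ≡ 4 (mod 43), t ≡ 10. Hence x ≡ 3 + 11·10 = 113 (mod 473).
From x ≡ 113 (mod 473) write x = 113 + 473t. Substituting into x ≡ 26 (mod 27) gives 473t ≡ 21 (mod 27), and since 14⁻¹ ≡ 2 (mod 27), t ≡ 15. Hence x ≡ 113 + 473·15 = 7208 (mod 12771).
From x ≡ 7208 (mod 12771) write x = 7208 + 12771t. Substituting into x ≡ 1 (mod 25) gives 12771t ≡ 18 (mod 25), and since 21⁻¹ ≡ 6 (mod 25), t ≡ 8. Hence x ≡ 7208 + 12771·8 = 109376 (mod 319275).
From x ≡ 109376 (mod 319275) write x = 109376 + 319275t. Substituting into x ≡ 5 (mod 37) gives 319275t ≡ 1 (mod 37), and since 2⁻¹ ≡ 19 (mod 37), t ≡ 19. Hence x ≡ 109376 + 319275·19 = 6175601 (mod 11813175).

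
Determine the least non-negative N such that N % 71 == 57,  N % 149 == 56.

From N ≡ 57 (mod 71) write N = 57 + 71t. Substituting into N ≡ 56 (mod 149) gives 71t ≡ 148 (mod 149), and since 71⁻¹ ≡ 21 (mod 149), t ≡ 128. Hence N ≡ 57 + 71·128 = 9145 (mod 10579).

9145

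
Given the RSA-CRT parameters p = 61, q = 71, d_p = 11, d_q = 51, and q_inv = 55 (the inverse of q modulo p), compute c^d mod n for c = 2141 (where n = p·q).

2057

m₁ = c^(d_p) mod p: c ≡ 6 (mod 61), and 6^11 mod 61 = 44.
m₂ = c^(d_q) mod q: c ≡ 11 (mod 71), and 11^51 mod 71 = 69.
h = q_inv·(m₁ − m₂) mod p = 55·(44 − 69) mod 61 = 28.
m = m₂ + h·q = 69 + 28·71 = 2057.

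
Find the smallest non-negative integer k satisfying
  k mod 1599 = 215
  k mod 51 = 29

gcd(1599, 51) = 3 and 3 | (29 − 215), so the pair is consistent; merging gives k ≡ 1814 (mod 27183), where 27183 = lcm(1599, 51).
The solution is unique modulo lcm(1599, 51) = 27183.

1814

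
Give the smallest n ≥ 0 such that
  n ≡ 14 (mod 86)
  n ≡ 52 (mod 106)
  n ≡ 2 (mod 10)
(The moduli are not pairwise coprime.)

gcd(86, 106) = 2 and 2 | (52 − 14), so the pair is consistent; merging gives n ≡ 1218 (mod 4558), where 4558 = lcm(86, 106).
gcd(4558, 10) = 2 and 2 | (2 − 1218), so the pair is consistent; merging gives n ≡ 14892 (mod 22790), where 22790 = lcm(4558, 10).
The solution is unique modulo lcm(86, 106, 10) = 22790.

14892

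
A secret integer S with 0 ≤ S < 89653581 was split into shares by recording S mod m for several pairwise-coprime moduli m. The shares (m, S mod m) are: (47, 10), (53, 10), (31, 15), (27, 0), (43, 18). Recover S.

Combine the congruences pairwise.
From S ≡ 10 (mod 47) write S = 10 + 47t. Substituting into S ≡ 10 (mod 53) gives 47t ≡ 0 (mod 53), and since 47⁻¹ ≡ 44 (mod 53), t ≡ 0. Hence S ≡ 10 + 47·0 = 10 (mod 2491).
From S ≡ 10 (mod 2491) write S = 10 + 2491t. Substituting into S ≡ 15 (mod 31) gives 2491t ≡ 5 (mod 31), and since 11⁻¹ ≡ 17 (mod 31), t ≡ 23. Hence S ≡ 10 + 2491·23 = 57303 (mod 77221).
From S ≡ 57303 (mod 77221) write S = 57303 + 77221t. Substituting into S ≡ 0 (mod 27) gives 77221t ≡ 18 (mod 27), and since 1⁻¹ ≡ 1 (mod 27), t ≡ 18. Hence S ≡ 57303 + 77221·18 = 1447281 (mod 2084967).
From S ≡ 1447281 (mod 2084967) write S = 1447281 + 2084967t. Substituting into S ≡ 18 (mod 43) gives 2084967t ≡ 31 (mod 43), and since 26⁻¹ ≡ 5 (mod 43), t ≡ 26. Hence S ≡ 1447281 + 2084967·26 = 55656423 (mod 89653581).

55656423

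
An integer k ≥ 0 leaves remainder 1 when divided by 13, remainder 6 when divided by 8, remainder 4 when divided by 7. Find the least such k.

326

From k ≡ 1 (mod 13) write k = 1 + 13t. Substituting into k ≡ 6 (mod 8) gives 13t ≡ 5 (mod 8), and since 5⁻¹ ≡ 5 (mod 8), t ≡ 1. Hence k ≡ 1 + 13·1 = 14 (mod 104).
From k ≡ 14 (mod 104) write k = 14 + 104t. Substituting into k ≡ 4 (mod 7) gives 104t ≡ 4 (mod 7), and since 6⁻¹ ≡ 6 (mod 7), t ≡ 3. Hence k ≡ 14 + 104·3 = 326 (mod 728).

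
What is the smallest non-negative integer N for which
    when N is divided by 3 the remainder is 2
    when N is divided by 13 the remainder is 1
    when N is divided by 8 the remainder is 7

From N ≡ 2 (mod 3) write N = 2 + 3t. Substituting into N ≡ 1 (mod 13) gives 3t ≡ 12 (mod 13), and since 3⁻¹ ≡ 9 (mod 13), t ≡ 4. Hence N ≡ 2 + 3·4 = 14 (mod 39).
From N ≡ 14 (mod 39) write N = 14 + 39t. Substituting into N ≡ 7 (mod 8) gives 39t ≡ 1 (mod 8), and since 7⁻¹ ≡ 7 (mod 8), t ≡ 7. Hence N ≡ 14 + 39·7 = 287 (mod 312).

287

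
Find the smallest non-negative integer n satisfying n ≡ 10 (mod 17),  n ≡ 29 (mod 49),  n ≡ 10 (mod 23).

11740

Combine the congruences pairwise.
From n ≡ 10 (mod 17) write n = 10 + 17t. Substituting into n ≡ 29 (mod 49) gives 17t ≡ 19 (mod 49), and since 17⁻¹ ≡ 26 (mod 49), t ≡ 4. Hence n ≡ 10 + 17·4 = 78 (mod 833).
From n ≡ 78 (mod 833) write n = 78 + 833t. Substituting into n ≡ 10 (mod 23) gives 833t ≡ 1 (mod 23), and since 5⁻¹ ≡ 14 (mod 23), t ≡ 14. Hence n ≡ 78 + 833·14 = 11740 (mod 19159).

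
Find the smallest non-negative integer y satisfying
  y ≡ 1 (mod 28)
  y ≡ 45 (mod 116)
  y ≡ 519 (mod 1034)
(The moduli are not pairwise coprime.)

gcd(28, 116) = 4 and 4 | (45 − 1), so the pair is consistent; merging gives y ≡ 393 (mod 812), where 812 = lcm(28, 116).
gcd(812, 1034) = 2 and 2 | (519 − 393), so the pair is consistent; merging gives y ≡ 181469 (mod 419804), where 419804 = lcm(812, 1034).
The solution is unique modulo lcm(28, 116, 1034) = 419804.

181469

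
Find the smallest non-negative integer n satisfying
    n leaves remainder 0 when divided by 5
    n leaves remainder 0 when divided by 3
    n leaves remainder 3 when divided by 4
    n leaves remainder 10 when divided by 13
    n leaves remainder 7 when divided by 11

1635

The moduli are pairwise coprime; M = 5·3·4·13·11 = 8580.
M/5 = 1716; 1716 ≡ 1 (mod 5), inverse 1.
M/3 = 2860; 2860 ≡ 1 (mod 3), inverse 1.
M/4 = 2145; 2145 ≡ 1 (mod 4), inverse 1.
M/13 = 660; 660 ≡ 10 (mod 13); 10·4 ≡ 1, so inverse 4.
M/11 = 780; 780 ≡ 10 (mod 11); 10·10 ≡ 1, so inverse 10.
n ≡ 0·1716·1 + 0·2860·1 + 3·2145·1 + 10·660·4 + 7·780·10 = 87435.
87435 mod 8580 = 1635.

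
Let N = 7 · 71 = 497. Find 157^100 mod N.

116

Mod 7: 157 ≡ 3; by Fermat, exponent reduces to 100 mod 6 = 4; 3^4 ≡ 4 (mod 7).
Mod 71: 157 ≡ 15; by Fermat, exponent reduces to 100 mod 70 = 30; 15^30 ≡ 45 (mod 71).
Combine by CRT: x ≡ 4 (mod 7), x ≡ 45 (mod 71) ⇒ x ≡ 116 (mod 497).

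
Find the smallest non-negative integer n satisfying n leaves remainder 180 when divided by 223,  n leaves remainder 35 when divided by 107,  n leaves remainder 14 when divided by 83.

351851

The moduli are pairwise coprime; M = 223·107·83 = 1980463.
M/223 = 8881; 8881 ≡ 184 (mod 223); 184·40 ≡ 1, so inverse 40.
M/107 = 18509; 18509 ≡ 105 (mod 107); 105·53 ≡ 1, so inverse 53.
M/83 = 23861; 23861 ≡ 40 (mod 83); 40·27 ≡ 1, so inverse 27.
n ≡ 180·8881·40 + 35·18509·53 + 14·23861·27 = 107296853.
107296853 mod 1980463 = 351851.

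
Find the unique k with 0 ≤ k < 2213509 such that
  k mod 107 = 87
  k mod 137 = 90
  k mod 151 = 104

The moduli are pairwise coprime; N = 107·137·151 = 2213509.
N/107 = 20687; 20687 ≡ 36 (mod 107); 36·3 ≡ 1, so inverse 3.
N/137 = 16157; 16157 ≡ 128 (mod 137); 128·76 ≡ 1, so inverse 76.
N/151 = 14659; 14659 ≡ 12 (mod 151); 12·63 ≡ 1, so inverse 63.
k ≡ 87·20687·3 + 90·16157·76 + 104·14659·63 = 211958955.
211958955 mod 2213509 = 1675600.

1675600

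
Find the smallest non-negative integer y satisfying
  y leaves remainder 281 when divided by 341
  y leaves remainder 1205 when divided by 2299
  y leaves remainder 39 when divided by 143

773669

gcd(341, 2299) = 11 and 11 | (1205 − 281), so the pair is consistent; merging gives y ≡ 60979 (mod 71269), where 71269 = lcm(341, 2299).
gcd(71269, 143) = 11 and 11 | (39 − 60979), so the pair is consistent; merging gives y ≡ 773669 (mod 926497), where 926497 = lcm(71269, 143).
The solution is unique modulo lcm(341, 2299, 143) = 926497.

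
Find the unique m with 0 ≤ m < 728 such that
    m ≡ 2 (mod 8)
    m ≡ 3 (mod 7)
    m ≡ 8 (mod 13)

The moduli are pairwise coprime; N = 8·7·13 = 728.
N/8 = 91; 91 ≡ 3 (mod 8); 3·3 ≡ 1, so inverse 3.
N/7 = 104; 104 ≡ 6 (mod 7); 6·6 ≡ 1, so inverse 6.
N/13 = 56; 56 ≡ 4 (mod 13); 4·10 ≡ 1, so inverse 10.
m ≡ 2·91·3 + 3·104·6 + 8·56·10 = 6898.
6898 mod 728 = 346.

346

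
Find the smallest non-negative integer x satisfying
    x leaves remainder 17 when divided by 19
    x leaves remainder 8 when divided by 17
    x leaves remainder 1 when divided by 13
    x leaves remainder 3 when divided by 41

From x ≡ 17 (mod 19) write x = 17 + 19t. Substituting into x ≡ 8 (mod 17) gives 19t ≡ 8 (mod 17), and since 2⁻¹ ≡ 9 (mod 17), t ≡ 4. Hence x ≡ 17 + 19·4 = 93 (mod 323).
From x ≡ 93 (mod 323) write x = 93 + 323t. Substituting into x ≡ 1 (mod 13) gives 323t ≡ 12 (mod 13), and since 11⁻¹ ≡ 6 (mod 13), t ≡ 7. Hence x ≡ 93 + 323·7 = 2354 (mod 4199).
From x ≡ 2354 (mod 4199) write x = 2354 + 4199t. Substituting into x ≡ 3 (mod 41) gives 4199t ≡ 27 (mod 41), and since 17⁻¹ ≡ 29 (mod 41), t ≡ 4. Hence x ≡ 2354 + 4199·4 = 19150 (mod 172159).

19150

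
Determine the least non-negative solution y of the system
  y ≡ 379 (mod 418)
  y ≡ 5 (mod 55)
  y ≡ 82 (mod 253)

gcd(418, 55) = 11 and 11 | (5 − 379), so the pair is consistent; merging gives y ≡ 1215 (mod 2090), where 2090 = lcm(418, 55).
gcd(2090, 253) = 11 and 11 | (82 − 1215), so the pair is consistent; merging gives y ≡ 5395 (mod 48070), where 48070 = lcm(2090, 253).
The solution is unique modulo lcm(418, 55, 253) = 48070.

5395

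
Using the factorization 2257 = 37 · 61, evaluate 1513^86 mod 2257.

1418

Mod 37: 1513 ≡ 33; by Fermat, exponent reduces to 86 mod 36 = 14; 33^14 ≡ 12 (mod 37).
Mod 61: 1513 ≡ 49; by Fermat, exponent reduces to 86 mod 60 = 26; 49^26 ≡ 15 (mod 61).
Combine by CRT: x ≡ 12 (mod 37), x ≡ 15 (mod 61) ⇒ x ≡ 1418 (mod 2257).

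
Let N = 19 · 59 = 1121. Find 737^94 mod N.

997

Mod 19: 737 ≡ 15; by Fermat, exponent reduces to 94 mod 18 = 4; 15^4 ≡ 9 (mod 19).
Mod 59: 737 ≡ 29; by Fermat, exponent reduces to 94 mod 58 = 36; 29^36 ≡ 53 (mod 59).
Combine by CRT: x ≡ 9 (mod 19), x ≡ 53 (mod 59) ⇒ x ≡ 997 (mod 1121).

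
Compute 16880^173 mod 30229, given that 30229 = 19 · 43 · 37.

Mod 19: 16880 ≡ 8; by Fermat, exponent reduces to 173 mod 18 = 11; 8^11 ≡ 12 (mod 19).
Mod 43: 16880 ≡ 24; by Fermat, exponent reduces to 173 mod 42 = 5; 24^5 ≡ 13 (mod 43).
Mod 37: 16880 ≡ 8; by Fermat, exponent reduces to 173 mod 36 = 29; 8^29 ≡ 23 (mod 37).
Combine by CRT: x ≡ 12 (mod 19), x ≡ 13 (mod 43), x ≡ 23 (mod 37) ⇒ x ≡ 29253 (mod 30229).

29253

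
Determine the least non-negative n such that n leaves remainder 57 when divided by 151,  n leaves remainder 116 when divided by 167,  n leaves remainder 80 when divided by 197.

4685134

From n ≡ 57 (mod 151) write n = 57 + 151t. Substituting into n ≡ 116 (mod 167) gives 151t ≡ 59 (mod 167), and since 151⁻¹ ≡ 73 (mod 167), t ≡ 132. Hence n ≡ 57 + 151·132 = 19989 (mod 25217).
From n ≡ 19989 (mod 25217) write n = 19989 + 25217t. Substituting into n ≡ 80 (mod 197) gives 25217t ≡ 185 (mod 197), and since 1⁻¹ ≡ 1 (mod 197), t ≡ 185. Hence n ≡ 19989 + 25217·185 = 4685134 (mod 4967749).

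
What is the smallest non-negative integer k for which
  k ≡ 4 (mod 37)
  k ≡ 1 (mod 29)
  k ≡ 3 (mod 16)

Combine the congruences pairwise.
From k ≡ 4 (mod 37) write k = 4 + 37t. Substituting into k ≡ 1 (mod 29) gives 37t ≡ 26 (mod 29), and since 8⁻¹ ≡ 11 (mod 29), t ≡ 25. Hence k ≡ 4 + 37·25 = 929 (mod 1073).
From k ≡ 929 (mod 1073) write k = 929 + 1073t. Substituting into k ≡ 3 (mod 16) gives 1073t ≡ 2 (mod 16), and since 1⁻¹ ≡ 1 (mod 16), t ≡ 2. Hence k ≡ 929 + 1073·2 = 3075 (mod 17168).

3075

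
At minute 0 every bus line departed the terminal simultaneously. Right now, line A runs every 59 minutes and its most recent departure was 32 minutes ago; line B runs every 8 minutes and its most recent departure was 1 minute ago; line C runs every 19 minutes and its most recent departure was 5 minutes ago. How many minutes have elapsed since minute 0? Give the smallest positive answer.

Combine the congruences pairwise.
From t ≡ 32 (mod 59) write t = 32 + 59s. Substituting into t ≡ 1 (mod 8) gives 59s ≡ 1 (mod 8), and since 3⁻¹ ≡ 3 (mod 8), s ≡ 3. Hence t ≡ 32 + 59·3 = 209 (mod 472).
From t ≡ 209 (mod 472) write t = 209 + 472s. Substituting into t ≡ 5 (mod 19) gives 472s ≡ 5 (mod 19), and since 16⁻¹ ≡ 6 (mod 19), s ≡ 11. Hence t ≡ 209 + 472·11 = 5401 (mod 8968).

5401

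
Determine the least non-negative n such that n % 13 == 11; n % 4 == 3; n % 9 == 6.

375

The moduli are pairwise coprime; M = 13·4·9 = 468.
M/13 = 36; 36 ≡ 10 (mod 13); 10·4 ≡ 1, so inverse 4.
M/4 = 117; 117 ≡ 1 (mod 4), inverse 1.
M/9 = 52; 52 ≡ 7 (mod 9); 7·4 ≡ 1, so inverse 4.
n ≡ 11·36·4 + 3·117·1 + 6·52·4 = 3183.
3183 mod 468 = 375.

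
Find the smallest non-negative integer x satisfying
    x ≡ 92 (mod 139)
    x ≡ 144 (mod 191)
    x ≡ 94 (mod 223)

4752224

From x ≡ 92 (mod 139) write x = 92 + 139t. Substituting into x ≡ 144 (mod 191) gives 139t ≡ 52 (mod 191), and since 139⁻¹ ≡ 11 (mod 191), t ≡ 190. Hence x ≡ 92 + 139·190 = 26502 (mod 26549).
From x ≡ 26502 (mod 26549) write x = 26502 + 26549t. Substituting into x ≡ 94 (mod 223) gives 26549t ≡ 129 (mod 223), and since 12⁻¹ ≡ 93 (mod 223), t ≡ 178. Hence x ≡ 26502 + 26549·178 = 4752224 (mod 5920427).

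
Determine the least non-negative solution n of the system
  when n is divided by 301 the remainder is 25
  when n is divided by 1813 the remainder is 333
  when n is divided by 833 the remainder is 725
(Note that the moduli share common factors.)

gcd(301, 1813) = 7 and 7 | (333 − 25), so the pair is consistent; merging gives n ≡ 76479 (mod 77959), where 77959 = lcm(301, 1813).
gcd(77959, 833) = 49 and 49 | (725 − 76479), so the pair is consistent; merging gives n ≡ 1011987 (mod 1325303), where 1325303 = lcm(77959, 833).
The solution is unique modulo lcm(301, 1813, 833) = 1325303.

1011987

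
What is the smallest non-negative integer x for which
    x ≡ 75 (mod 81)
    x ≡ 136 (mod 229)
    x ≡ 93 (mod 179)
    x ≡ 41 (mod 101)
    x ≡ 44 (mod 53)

16376000358

From x ≡ 75 (mod 81) write x = 75 + 81t. Substituting into x ≡ 136 (mod 229) gives 81t ≡ 61 (mod 229), and since 81⁻¹ ≡ 82 (mod 229), t ≡ 193. Hence x ≡ 75 + 81·193 = 15708 (mod 18549).
From x ≡ 15708 (mod 18549) write x = 15708 + 18549t. Substituting into x ≡ 93 (mod 179) gives 18549t ≡ 137 (mod 179), and since 112⁻¹ ≡ 8 (mod 179), t ≡ 22. Hence x ≡ 15708 + 18549·22 = 423786 (mod 3320271).
From x ≡ 423786 (mod 3320271) write x = 423786 + 3320271t. Substituting into x ≡ 41 (mod 101) gives 3320271t ≡ 51 (mod 101), and since 98⁻¹ ≡ 67 (mod 101), t ≡ 84. Hence x ≡ 423786 + 3320271·84 = 279326550 (mod 335347371).
From x ≡ 279326550 (mod 335347371) write x = 279326550 + 335347371t. Substituting into x ≡ 44 (mod 53) gives 335347371t ≡ 30 (mod 53), and since 47⁻¹ ≡ 44 (mod 53), t ≡ 48. Hence x ≡ 279326550 + 335347371·48 = 16376000358 (mod 17773410663).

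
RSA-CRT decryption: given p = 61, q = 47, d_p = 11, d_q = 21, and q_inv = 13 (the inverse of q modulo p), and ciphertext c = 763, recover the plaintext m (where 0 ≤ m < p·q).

m₁ = c^(d_p) mod p: c ≡ 31 (mod 61), and 31^11 mod 61 = 7.
m₂ = c^(d_q) mod q: c ≡ 11 (mod 47), and 11^21 mod 47 = 40.
h = q_inv·(m₁ − m₂) mod p = 13·(7 − 40) mod 61 = 59.
m = m₂ + h·q = 40 + 59·47 = 2813.

2813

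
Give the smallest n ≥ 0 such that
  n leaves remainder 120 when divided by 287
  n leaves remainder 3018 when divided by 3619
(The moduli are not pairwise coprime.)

115207

gcd(287, 3619) = 7 and 7 | (3018 − 120), so the pair is consistent; merging gives n ≡ 115207 (mod 148379), where 148379 = lcm(287, 3619).
The solution is unique modulo lcm(287, 3619) = 148379.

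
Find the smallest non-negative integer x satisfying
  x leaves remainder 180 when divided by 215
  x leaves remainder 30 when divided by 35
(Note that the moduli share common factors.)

gcd(215, 35) = 5 and 5 | (30 − 180), so the pair is consistent; merging gives x ≡ 1255 (mod 1505), where 1505 = lcm(215, 35).
The solution is unique modulo lcm(215, 35) = 1505.

1255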